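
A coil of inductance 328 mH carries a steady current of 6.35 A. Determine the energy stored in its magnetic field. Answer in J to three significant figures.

Stored magnetic energy: U = ½LI².
U = ½(0.328 H)(6.35 A)² = 6.613 J.

U ≈ 6.61 J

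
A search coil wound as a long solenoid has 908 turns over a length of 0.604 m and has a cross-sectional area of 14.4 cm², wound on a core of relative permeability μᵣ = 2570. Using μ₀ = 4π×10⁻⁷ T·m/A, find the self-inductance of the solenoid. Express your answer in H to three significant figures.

A = 14.4 cm² = 1.440×10^-3 m².
For a long solenoid, L = μ₀μᵣN²A/ℓ.
L = (4π×10⁻⁷)(2570)(908)²(1.440×10^-3)/(0.604 m) = 6.348 H.

L ≈ 6.35 H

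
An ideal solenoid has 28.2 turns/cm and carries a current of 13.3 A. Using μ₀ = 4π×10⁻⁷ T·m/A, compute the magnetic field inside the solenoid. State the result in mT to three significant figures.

Inside a long solenoid, B = μ₀nI.
B = (4π×10⁻⁷)(2.820×10^3 m⁻¹)(13.3 A) = 4.713×10^-2 T.

B ≈ 47.1 mT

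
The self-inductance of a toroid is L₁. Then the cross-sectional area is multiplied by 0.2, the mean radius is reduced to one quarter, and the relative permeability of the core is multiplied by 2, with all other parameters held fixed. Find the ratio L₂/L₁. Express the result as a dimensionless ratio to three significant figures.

L₂/L₁ = 1.60

For a toroid, L ∝ μᵣN²A/R.
L₂/L₁ = (0.2) × (0.25)^-1 × (2) = 1.60.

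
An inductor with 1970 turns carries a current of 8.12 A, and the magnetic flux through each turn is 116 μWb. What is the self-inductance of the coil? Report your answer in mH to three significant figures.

L ≈ 28.1 mH

Self-inductance is defined by L = NΦ_B/I (flux linkage over current).
L = (1970)(1.160×10^-4 Wb)/(8.12 A) = 2.814×10^-2 H.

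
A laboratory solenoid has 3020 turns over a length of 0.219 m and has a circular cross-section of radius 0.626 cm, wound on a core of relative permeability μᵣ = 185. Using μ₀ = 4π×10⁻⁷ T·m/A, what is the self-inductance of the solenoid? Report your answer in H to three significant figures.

L ≈ 1.19 H

A = πr² = π(6.260×10^-3 m)² = 1.231×10^-4 m².
For a long solenoid, L = μ₀μᵣN²A/ℓ.
L = (4π×10⁻⁷)(185)(3020)²(1.231×10^-4)/(0.219 m) = 1.192 H.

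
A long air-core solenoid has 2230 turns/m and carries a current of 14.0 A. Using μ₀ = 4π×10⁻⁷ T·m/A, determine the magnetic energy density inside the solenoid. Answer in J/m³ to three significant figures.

B = μ₀nI = (4π×10⁻⁷)(2.230×10^3)(14.0) = 3.923×10^-2 T.
u = B²/(2μ₀) = (3.923×10^-2)²/(2×4π×10⁻⁷) = 612.4 J/m³.

u ≈ 612 J/m³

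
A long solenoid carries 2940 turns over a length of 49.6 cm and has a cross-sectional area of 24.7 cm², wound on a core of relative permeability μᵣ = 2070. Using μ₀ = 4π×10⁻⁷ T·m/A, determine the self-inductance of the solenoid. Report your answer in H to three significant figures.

A = 24.7 cm² = 2.470×10^-3 m².
For a long solenoid, L = μ₀μᵣN²A/ℓ.
L = (4π×10⁻⁷)(2070)(2940)²(2.470×10^-3)/(0.496 m) = 112 H.

L ≈ 112 H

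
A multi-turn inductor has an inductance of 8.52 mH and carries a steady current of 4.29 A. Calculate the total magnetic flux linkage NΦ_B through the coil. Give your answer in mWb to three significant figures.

NΦ_B ≈ 36.6 mWb

From L = NΦ_B/I, the flux linkage is NΦ_B = LI.
NΦ_B = (8.520×10^-3 H)(4.29 A) = 3.655×10^-2 Wb.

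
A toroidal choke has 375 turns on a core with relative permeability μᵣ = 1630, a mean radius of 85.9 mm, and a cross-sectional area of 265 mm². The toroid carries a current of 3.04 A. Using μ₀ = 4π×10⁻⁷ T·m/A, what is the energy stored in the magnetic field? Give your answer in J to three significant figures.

U ≈ 0.654 J

L = μ₀μᵣN²A/(2πR) = (4π×10⁻⁷)(1630)(375)²(2.650×10^-4)/(2π×8.590×10^-2) = 0.1414 H.
U = ½LI² = ½(0.1414)(3.04)² = 0.6535 J.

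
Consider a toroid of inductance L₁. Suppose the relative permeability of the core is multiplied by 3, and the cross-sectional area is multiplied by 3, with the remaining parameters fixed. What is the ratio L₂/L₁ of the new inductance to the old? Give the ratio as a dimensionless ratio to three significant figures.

For a toroid, L ∝ μᵣN²A/R.
L₂/L₁ = (3) × (3) = 9.00.

L₂/L₁ = 9.00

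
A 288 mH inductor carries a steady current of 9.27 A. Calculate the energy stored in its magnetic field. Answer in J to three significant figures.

Stored magnetic energy: U = ½LI².
U = ½(0.288 H)(9.27 A)² = 12.37 J.

U ≈ 12.4 J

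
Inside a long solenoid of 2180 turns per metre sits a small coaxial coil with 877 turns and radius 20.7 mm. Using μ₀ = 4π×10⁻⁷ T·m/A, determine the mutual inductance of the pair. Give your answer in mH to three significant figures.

M ≈ 3.23 mH

The outer solenoid produces a uniform field B₁ = μ₀n₁I₁ across the inner coil,
so the flux linkage is N₂Φ = N₂B₁A₂ = μ₀n₁N₂A₂·I₁, giving M = μ₀n₁N₂A₂.
A₂ = πr² = π(2.070×10^-2 m)² = 1.346×10^-3 m².
M = (4π×10⁻⁷)(2180)(877)(1.346×10^-3) = 3.234×10^-3 H.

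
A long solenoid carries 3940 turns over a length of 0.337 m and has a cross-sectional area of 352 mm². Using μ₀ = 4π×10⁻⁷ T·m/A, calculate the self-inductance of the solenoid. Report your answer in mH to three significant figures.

A = 352 mm² = 3.520×10^-4 m².
For a long solenoid, L = μ₀N²A/ℓ.
L = (4π×10⁻⁷)(3940)²(3.520×10^-4)/(0.337 m) = 2.038×10^-2 H.

L ≈ 20.4 mH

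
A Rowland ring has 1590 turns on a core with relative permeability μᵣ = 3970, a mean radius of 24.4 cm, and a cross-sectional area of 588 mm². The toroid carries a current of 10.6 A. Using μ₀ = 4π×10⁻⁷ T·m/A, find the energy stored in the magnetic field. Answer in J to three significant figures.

U ≈ 272 J

L = μ₀μᵣN²A/(2πR) = (4π×10⁻⁷)(3970)(1590)²(5.880×10^-4)/(2π×0.244) = 4.837 H.
U = ½LI² = ½(4.837)(10.6)² = 271.8 J.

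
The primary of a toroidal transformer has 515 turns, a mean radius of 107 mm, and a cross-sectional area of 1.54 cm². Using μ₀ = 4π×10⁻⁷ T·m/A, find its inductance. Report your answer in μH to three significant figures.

For a thin toroid, L = μ₀N²A/(2πR).
L = (4π×10⁻⁷)(515)²(1.540×10^-4) / (2π×0.107 m) = 7.6345×10^-5 H.

L ≈ 76.3 μH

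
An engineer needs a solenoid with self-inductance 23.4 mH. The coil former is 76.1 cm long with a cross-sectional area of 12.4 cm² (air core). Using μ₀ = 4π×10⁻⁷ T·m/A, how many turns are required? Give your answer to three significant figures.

A = 12.4 cm² = 1.240×10^-3 m².
From L = μ₀N²A/ℓ, N = √(Lℓ / (μ₀A)).
N = √[(2.340×10^-2)(0.761) / ((4π×10⁻⁷)×1.240×10^-3)] = √(1.143×10^7) ≈ 3380.5.

N ≈ 3380 turns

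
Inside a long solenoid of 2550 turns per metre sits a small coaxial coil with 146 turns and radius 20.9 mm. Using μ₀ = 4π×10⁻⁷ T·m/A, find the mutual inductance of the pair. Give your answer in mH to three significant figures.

M ≈ 0.642 mH

The outer solenoid produces a uniform field B₁ = μ₀n₁I₁ across the inner coil,
so the flux linkage is N₂Φ = N₂B₁A₂ = μ₀n₁N₂A₂·I₁, giving M = μ₀n₁N₂A₂.
A₂ = πr² = π(2.090×10^-2 m)² = 1.372×10^-3 m².
M = (4π×10⁻⁷)(2550)(146)(1.372×10^-3) = 6.420×10^-4 H.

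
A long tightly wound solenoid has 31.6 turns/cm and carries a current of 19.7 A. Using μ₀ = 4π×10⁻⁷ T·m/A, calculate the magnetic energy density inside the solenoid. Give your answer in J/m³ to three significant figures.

u ≈ 2430 J/m³

B = μ₀nI = (4π×10⁻⁷)(3.160×10^3)(19.7) = 7.823×10^-2 T.
u = B²/(2μ₀) = (7.823×10^-2)²/(2×4π×10⁻⁷) = 2.4349×10^3 J/m³.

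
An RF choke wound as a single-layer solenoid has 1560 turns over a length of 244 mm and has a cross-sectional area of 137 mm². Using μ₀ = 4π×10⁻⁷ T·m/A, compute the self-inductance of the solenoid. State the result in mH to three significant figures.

A = 137 mm² = 1.370×10^-4 m².
For a long solenoid, L = μ₀N²A/ℓ.
L = (4π×10⁻⁷)(1560)²(1.370×10^-4)/(0.244 m) = 1.717×10^-3 H.

L ≈ 1.72 mH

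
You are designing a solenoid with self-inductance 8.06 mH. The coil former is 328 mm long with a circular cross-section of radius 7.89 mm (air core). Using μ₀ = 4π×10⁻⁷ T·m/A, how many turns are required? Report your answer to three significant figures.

A = πr² = π(7.890×10^-3 m)² = 1.956×10^-4 m².
From L = μ₀N²A/ℓ, N = √(Lℓ / (μ₀A)).
N = √[(8.060×10^-3)(0.328) / ((4π×10⁻⁷)×1.956×10^-4)] = √(1.076×10^7) ≈ 3279.8.

N ≈ 3280 turns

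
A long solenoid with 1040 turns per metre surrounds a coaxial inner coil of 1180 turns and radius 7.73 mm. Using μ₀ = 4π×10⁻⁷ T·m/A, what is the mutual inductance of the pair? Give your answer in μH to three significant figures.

M ≈ 289 μH

The outer solenoid produces a uniform field B₁ = μ₀n₁I₁ across the inner coil,
so the flux linkage is N₂Φ = N₂B₁A₂ = μ₀n₁N₂A₂·I₁, giving M = μ₀n₁N₂A₂.
A₂ = πr² = π(7.730×10^-3 m)² = 1.877×10^-4 m².
M = (4π×10⁻⁷)(1040)(1180)(1.877×10^-4) = 2.8949×10^-4 H.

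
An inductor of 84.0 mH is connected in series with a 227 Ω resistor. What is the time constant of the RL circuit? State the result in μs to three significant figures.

τ ≈ 370 μs

τ = L/R = (8.400×10^-2 H)/(227 Ω) = 3.700×10^-4 s.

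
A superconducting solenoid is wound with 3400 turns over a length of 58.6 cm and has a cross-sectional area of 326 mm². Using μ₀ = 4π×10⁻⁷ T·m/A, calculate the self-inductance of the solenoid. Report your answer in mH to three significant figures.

L ≈ 8.08 mH

A = 326 mm² = 3.260×10^-4 m².
For a long solenoid, L = μ₀N²A/ℓ.
L = (4π×10⁻⁷)(3400)²(3.260×10^-4)/(0.586 m) = 8.081×10^-3 H.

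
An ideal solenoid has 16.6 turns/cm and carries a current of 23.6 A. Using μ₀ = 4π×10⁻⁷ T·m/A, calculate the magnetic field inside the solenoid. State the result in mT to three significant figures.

B ≈ 49.2 mT

Inside a long solenoid, B = μ₀nI.
B = (4π×10⁻⁷)(1.660×10^3 m⁻¹)(23.6 A) = 4.923×10^-2 T.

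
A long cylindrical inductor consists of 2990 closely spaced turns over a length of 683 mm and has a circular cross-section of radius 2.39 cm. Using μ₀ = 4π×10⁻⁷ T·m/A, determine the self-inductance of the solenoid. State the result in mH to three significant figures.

A = πr² = π(2.390×10^-2 m)² = 1.7945×10^-3 m².
For a long solenoid, L = μ₀N²A/ℓ.
L = (4π×10⁻⁷)(2990)²(1.7945×10^-3)/(0.683 m) = 2.952×10^-2 H.

L ≈ 29.5 mH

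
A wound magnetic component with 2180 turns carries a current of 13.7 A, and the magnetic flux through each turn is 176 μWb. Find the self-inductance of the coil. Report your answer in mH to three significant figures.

Self-inductance is defined by L = NΦ_B/I (flux linkage over current).
L = (2180)(1.760×10^-4 Wb)/(13.7 A) = 2.801×10^-2 H.

L ≈ 28.0 mH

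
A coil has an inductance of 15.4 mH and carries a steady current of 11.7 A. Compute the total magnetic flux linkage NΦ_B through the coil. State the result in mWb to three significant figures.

NΦ_B ≈ 180 mWb

From L = NΦ_B/I, the flux linkage is NΦ_B = LI.
NΦ_B = (1.540×10^-2 H)(11.7 A) = 0.1802 Wb.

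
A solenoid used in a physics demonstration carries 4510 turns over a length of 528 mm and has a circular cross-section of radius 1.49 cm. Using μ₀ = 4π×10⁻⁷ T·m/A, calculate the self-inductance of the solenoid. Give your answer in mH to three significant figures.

A = πr² = π(1.490×10^-2 m)² = 6.9746×10^-4 m².
For a long solenoid, L = μ₀N²A/ℓ.
L = (4π×10⁻⁷)(4510)²(6.9746×10^-4)/(0.528 m) = 3.376×10^-2 H.

L ≈ 33.8 mH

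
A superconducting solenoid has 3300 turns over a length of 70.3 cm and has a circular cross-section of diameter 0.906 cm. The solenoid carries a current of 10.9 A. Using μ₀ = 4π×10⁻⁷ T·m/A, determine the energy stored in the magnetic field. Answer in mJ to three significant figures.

U ≈ 74.6 mJ

A = π(d/2)² = π(4.530×10^-3 m)² = 6.447×10^-5 m².
L = μ₀N²A/ℓ = (4π×10⁻⁷)(3300)²(6.447×10^-5)/(0.703) = 1.25496×10^-3 H.
U = ½LI² = ½(1.25496×10^-3)(10.9)² = 7.455×10^-2 J.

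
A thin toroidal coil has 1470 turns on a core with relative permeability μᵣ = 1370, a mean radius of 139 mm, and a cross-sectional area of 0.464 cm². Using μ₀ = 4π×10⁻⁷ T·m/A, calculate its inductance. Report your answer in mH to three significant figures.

L ≈ 198 mH

For a thin toroid, L = μ₀μᵣN²A/(2πR).
L = (4π×10⁻⁷)(1370)(1470)²(4.640×10^-5) / (2π×0.139 m) = 0.1976 H.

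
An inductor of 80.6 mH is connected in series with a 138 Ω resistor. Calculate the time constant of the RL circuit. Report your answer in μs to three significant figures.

τ ≈ 584 μs

τ = L/R = (8.060×10^-2 H)/(138 Ω) = 5.841×10^-4 s.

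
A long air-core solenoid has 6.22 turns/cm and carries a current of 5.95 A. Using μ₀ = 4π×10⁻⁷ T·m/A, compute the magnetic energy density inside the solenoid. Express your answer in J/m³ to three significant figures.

B = μ₀nI = (4π×10⁻⁷)(622)(5.95) = 4.651×10^-3 T.
u = B²/(2μ₀) = (4.651×10^-3)²/(2×4π×10⁻⁷) = 8.606 J/m³.

u ≈ 8.61 J/m³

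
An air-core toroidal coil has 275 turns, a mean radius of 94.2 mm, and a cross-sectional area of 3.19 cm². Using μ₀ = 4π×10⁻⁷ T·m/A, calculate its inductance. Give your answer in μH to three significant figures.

L ≈ 51.2 μH

For a thin toroid, L = μ₀N²A/(2πR).
L = (4π×10⁻⁷)(275)²(3.190×10^-4) / (2π×9.420×10^-2 m) = 5.122×10^-5 H.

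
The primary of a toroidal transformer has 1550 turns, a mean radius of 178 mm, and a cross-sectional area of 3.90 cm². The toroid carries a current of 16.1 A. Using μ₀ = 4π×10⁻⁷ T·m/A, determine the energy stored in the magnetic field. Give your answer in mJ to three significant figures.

L = μ₀N²A/(2πR) = (4π×10⁻⁷)(1550)²(3.900×10^-4)/(2π×0.178) = 1.053×10^-3 H.
U = ½LI² = ½(1.053×10^-3)(16.1)² = 0.1364 J.

U ≈ 136 mJ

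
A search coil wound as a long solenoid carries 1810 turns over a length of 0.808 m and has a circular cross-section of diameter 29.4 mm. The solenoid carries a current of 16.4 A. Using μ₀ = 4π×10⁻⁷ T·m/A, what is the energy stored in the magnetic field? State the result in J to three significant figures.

A = π(d/2)² = π(1.470×10^-2 m)² = 6.789×10^-4 m².
L = μ₀N²A/ℓ = (4π×10⁻⁷)(1810)²(6.789×10^-4)/(0.808) = 3.459×10^-3 H.
U = ½LI² = ½(3.459×10^-3)(16.4)² = 0.4652 J.

U ≈ 0.465 J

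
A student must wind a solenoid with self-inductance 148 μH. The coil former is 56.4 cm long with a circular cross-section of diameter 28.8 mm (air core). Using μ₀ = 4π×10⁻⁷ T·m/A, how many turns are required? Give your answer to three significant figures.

A = π(d/2)² = π(1.440×10^-2 m)² = 6.514×10^-4 m².
From L = μ₀N²A/ℓ, N = √(Lℓ / (μ₀A)).
N = √[(1.480×10^-4)(0.564) / ((4π×10⁻⁷)×6.514×10^-4)] = √(1.020×10^5) ≈ 319.3.

N ≈ 319 turns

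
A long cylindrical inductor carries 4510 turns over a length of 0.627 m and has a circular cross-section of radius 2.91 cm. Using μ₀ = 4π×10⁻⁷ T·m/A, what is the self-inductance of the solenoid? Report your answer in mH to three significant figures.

L ≈ 108 mH

A = πr² = π(2.910×10^-2 m)² = 2.660×10^-3 m².
For a long solenoid, L = μ₀N²A/ℓ.
L = (4π×10⁻⁷)(4510)²(2.660×10^-3)/(0.627 m) = 0.10845 H.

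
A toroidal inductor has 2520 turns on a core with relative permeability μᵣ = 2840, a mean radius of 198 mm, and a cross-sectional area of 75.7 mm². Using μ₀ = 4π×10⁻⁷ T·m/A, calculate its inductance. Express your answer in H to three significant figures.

L ≈ 1.38 H

For a thin toroid, L = μ₀μᵣN²A/(2πR).
L = (4π×10⁻⁷)(2840)(2520)²(7.570×10^-5) / (2π×0.198 m) = 1.379 H.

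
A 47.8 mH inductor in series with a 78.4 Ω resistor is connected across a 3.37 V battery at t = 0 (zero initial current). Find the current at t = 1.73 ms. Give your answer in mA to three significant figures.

I ≈ 40.5 mA

τ = L/R = 4.780×10^-2/78.4 = 6.097×10^-4 s; final current I_∞ = ε/R = 3.37/78.4 = 4.298×10^-2 A.
I(t) = I_∞(1 − e^(−t/τ)) with t/τ = 2.837.
I = (4.298×10^-2)(1 − e^(−2.837)) = 4.047×10^-2 A.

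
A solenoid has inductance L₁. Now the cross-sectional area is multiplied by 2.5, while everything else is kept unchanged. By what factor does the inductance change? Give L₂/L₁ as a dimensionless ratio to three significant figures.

For a solenoid, L ∝ μᵣN²A/ℓ.
L₂/L₁ = (2.5) = 2.50.

L₂/L₁ = 2.50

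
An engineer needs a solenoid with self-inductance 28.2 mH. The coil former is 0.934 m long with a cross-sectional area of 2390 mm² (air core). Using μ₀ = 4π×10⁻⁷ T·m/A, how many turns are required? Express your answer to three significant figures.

N ≈ 2960 turns

A = 2390 mm² = 2.390×10^-3 m².
From L = μ₀N²A/ℓ, N = √(Lℓ / (μ₀A)).
N = √[(2.820×10^-2)(0.934) / ((4π×10⁻⁷)×2.390×10^-3)] = √(8.770×10^6) ≈ 2961.4.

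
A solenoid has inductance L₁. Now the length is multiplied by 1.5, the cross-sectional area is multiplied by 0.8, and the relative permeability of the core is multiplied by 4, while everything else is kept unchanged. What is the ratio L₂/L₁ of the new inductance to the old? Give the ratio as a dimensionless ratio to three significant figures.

For a solenoid, L ∝ μᵣN²A/ℓ.
L₂/L₁ = (1.5)^-1 × (0.8) × (4) = 2.13.

L₂/L₁ = 2.13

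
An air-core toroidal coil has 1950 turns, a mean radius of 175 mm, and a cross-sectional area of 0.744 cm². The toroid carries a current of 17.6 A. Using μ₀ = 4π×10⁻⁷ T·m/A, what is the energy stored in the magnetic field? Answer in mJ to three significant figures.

L = μ₀N²A/(2πR) = (4π×10⁻⁷)(1950)²(7.440×10^-5)/(2π×0.175) = 3.233×10^-4 H.
U = ½LI² = ½(3.233×10^-4)(17.6)² = 5.008×10^-2 J.

U ≈ 50.1 mJ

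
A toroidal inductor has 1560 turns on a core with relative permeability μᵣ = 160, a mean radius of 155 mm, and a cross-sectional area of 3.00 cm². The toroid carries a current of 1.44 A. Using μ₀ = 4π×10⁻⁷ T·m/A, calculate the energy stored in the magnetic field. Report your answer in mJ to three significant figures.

L = μ₀μᵣN²A/(2πR) = (4π×10⁻⁷)(160)(1560)²(3.000×10^-4)/(2π×0.155) = 0.1507 H.
U = ½LI² = ½(0.1507)(1.44)² = 0.1563 J.

U ≈ 156 mJ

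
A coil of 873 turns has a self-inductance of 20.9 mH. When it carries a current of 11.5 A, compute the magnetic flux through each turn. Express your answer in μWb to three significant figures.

From L = NΦ_B/I, the flux per turn is Φ_B = LI/N.
Φ_B = (2.090×10^-2 H)(11.5 A)/873 = 2.753×10^-4 Wb.

Φ_B ≈ 275 μWb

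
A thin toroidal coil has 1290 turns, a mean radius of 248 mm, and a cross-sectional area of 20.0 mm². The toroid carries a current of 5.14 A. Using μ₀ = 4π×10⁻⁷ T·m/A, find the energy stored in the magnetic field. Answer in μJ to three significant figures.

U ≈ 355 μJ

L = μ₀N²A/(2πR) = (4π×10⁻⁷)(1290)²(2.000×10^-5)/(2π×0.248) = 2.684×10^-5 H.
U = ½LI² = ½(2.684×10^-5)(5.14)² = 3.546×10^-4 J.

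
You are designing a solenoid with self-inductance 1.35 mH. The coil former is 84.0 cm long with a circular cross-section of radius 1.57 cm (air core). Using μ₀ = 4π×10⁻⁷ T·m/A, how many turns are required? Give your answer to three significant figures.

N ≈ 1080 turns

A = πr² = π(1.570×10^-2 m)² = 7.744×10^-4 m².
From L = μ₀N²A/ℓ, N = √(Lℓ / (μ₀A)).
N = √[(1.350×10^-3)(0.84) / ((4π×10⁻⁷)×7.744×10^-4)] = √(1.165×10^6) ≈ 1079.5.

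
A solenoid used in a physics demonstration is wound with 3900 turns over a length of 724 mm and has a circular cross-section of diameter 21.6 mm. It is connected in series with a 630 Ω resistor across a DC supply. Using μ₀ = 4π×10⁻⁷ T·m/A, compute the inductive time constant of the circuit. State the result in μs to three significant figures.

A = π(d/2)² = π(1.080×10^-2 m)² = 3.664×10^-4 m².
L = μ₀N²A/ℓ = (4π×10⁻⁷)(3900)²(3.664×10^-4)/(0.724) = 9.674×10^-3 H.
τ = L/R = (9.674×10^-3)/(630) = 1.536×10^-5 s.

τ ≈ 15.4 μs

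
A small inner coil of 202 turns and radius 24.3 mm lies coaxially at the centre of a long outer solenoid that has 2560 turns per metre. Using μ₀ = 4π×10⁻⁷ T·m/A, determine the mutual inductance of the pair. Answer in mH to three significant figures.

The outer solenoid produces a uniform field B₁ = μ₀n₁I₁ across the inner coil,
so the flux linkage is N₂Φ = N₂B₁A₂ = μ₀n₁N₂A₂·I₁, giving M = μ₀n₁N₂A₂.
A₂ = πr² = π(2.430×10^-2 m)² = 1.855×10^-3 m².
M = (4π×10⁻⁷)(2560)(202)(1.855×10^-3) = 1.205×10^-3 H.

M ≈ 1.21 mH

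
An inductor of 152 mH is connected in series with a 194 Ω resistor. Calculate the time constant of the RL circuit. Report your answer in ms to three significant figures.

τ = L/R = (0.152 H)/(194 Ω) = 7.835×10^-4 s.

τ ≈ 0.784 ms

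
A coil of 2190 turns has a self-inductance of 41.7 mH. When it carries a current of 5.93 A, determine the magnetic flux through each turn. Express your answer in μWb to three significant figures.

From L = NΦ_B/I, the flux per turn is Φ_B = LI/N.
Φ_B = (4.170×10^-2 H)(5.93 A)/2190 = 1.129×10^-4 Wb.

Φ_B ≈ 113 μWb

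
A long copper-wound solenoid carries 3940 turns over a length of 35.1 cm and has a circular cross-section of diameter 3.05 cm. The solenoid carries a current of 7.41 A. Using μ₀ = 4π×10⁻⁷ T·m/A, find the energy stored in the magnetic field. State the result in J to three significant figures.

A = π(d/2)² = π(1.525×10^-2 m)² = 7.306×10^-4 m².
L = μ₀N²A/ℓ = (4π×10⁻⁷)(3940)²(7.306×10^-4)/(0.351) = 4.061×10^-2 H.
U = ½LI² = ½(4.061×10^-2)(7.41)² = 1.1148 J.

U ≈ 1.11 J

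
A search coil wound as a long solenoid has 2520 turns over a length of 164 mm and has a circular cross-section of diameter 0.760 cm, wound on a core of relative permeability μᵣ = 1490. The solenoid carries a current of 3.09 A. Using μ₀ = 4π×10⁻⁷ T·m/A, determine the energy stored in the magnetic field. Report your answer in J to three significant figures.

U ≈ 15.7 J

A = π(d/2)² = π(3.800×10^-3 m)² = 4.536×10^-5 m².
L = μ₀μᵣN²A/ℓ = (4π×10⁻⁷)(1490)(2520)²(4.536×10^-5)/(0.164) = 3.289 H.
U = ½LI² = ½(3.289)(3.09)² = 15.7 J.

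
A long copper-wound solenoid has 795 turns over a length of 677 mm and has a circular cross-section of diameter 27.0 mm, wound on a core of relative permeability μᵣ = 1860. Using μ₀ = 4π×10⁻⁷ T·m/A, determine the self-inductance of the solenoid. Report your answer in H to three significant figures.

A = π(d/2)² = π(1.350×10^-2 m)² = 5.726×10^-4 m².
For a long solenoid, L = μ₀μᵣN²A/ℓ.
L = (4π×10⁻⁷)(1860)(795)²(5.726×10^-4)/(0.677 m) = 1.249 H.

L ≈ 1.25 H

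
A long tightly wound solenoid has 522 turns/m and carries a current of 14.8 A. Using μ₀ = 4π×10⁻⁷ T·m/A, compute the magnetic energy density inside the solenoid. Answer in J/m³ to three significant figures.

u ≈ 37.5 J/m³

B = μ₀nI = (4π×10⁻⁷)(522)(14.8) = 9.708×10^-3 T.
u = B²/(2μ₀) = (9.708×10^-3)²/(2×4π×10⁻⁷) = 37.5 J/m³.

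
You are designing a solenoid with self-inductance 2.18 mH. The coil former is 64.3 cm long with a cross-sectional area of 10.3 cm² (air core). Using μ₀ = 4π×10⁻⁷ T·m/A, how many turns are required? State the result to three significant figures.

N ≈ 1040 turns

A = 10.3 cm² = 1.030×10^-3 m².
From L = μ₀N²A/ℓ, N = √(Lℓ / (μ₀A)).
N = √[(2.180×10^-3)(0.643) / ((4π×10⁻⁷)×1.030×10^-3)] = √(1.083×10^6) ≈ 1040.7.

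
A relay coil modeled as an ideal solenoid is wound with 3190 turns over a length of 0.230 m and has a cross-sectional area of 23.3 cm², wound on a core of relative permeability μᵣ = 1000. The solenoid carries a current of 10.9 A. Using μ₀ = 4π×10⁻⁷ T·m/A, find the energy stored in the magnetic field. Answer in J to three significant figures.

U ≈ 7700 J

A = 23.3 cm² = 2.330×10^-3 m².
L = μ₀μᵣN²A/ℓ = (4π×10⁻⁷)(1000)(3190)²(2.330×10^-3)/(0.23) = 129.5 H.
U = ½LI² = ½(129.5)(10.9)² = 7.696×10^3 J.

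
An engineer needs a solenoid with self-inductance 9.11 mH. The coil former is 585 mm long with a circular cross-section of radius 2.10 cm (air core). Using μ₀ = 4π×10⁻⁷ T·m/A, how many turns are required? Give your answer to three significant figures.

A = πr² = π(2.100×10^-2 m)² = 1.385×10^-3 m².
From L = μ₀N²A/ℓ, N = √(Lℓ / (μ₀A)).
N = √[(9.110×10^-3)(0.585) / ((4π×10⁻⁷)×1.385×10^-3)] = √(3.061×10^6) ≈ 1749.6.

N ≈ 1750 turns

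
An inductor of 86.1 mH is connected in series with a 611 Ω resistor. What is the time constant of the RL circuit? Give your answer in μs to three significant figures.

τ = L/R = (8.610×10^-2 H)/(611 Ω) = 1.409×10^-4 s.

τ ≈ 141 μs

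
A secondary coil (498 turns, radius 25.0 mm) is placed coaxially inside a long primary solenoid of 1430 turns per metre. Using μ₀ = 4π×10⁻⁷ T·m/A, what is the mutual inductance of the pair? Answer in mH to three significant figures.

The outer solenoid produces a uniform field B₁ = μ₀n₁I₁ across the inner coil,
so the flux linkage is N₂Φ = N₂B₁A₂ = μ₀n₁N₂A₂·I₁, giving M = μ₀n₁N₂A₂.
A₂ = πr² = π(2.500×10^-2 m)² = 1.963×10^-3 m².
M = (4π×10⁻⁷)(1430)(498)(1.963×10^-3) = 1.757×10^-3 H.

M ≈ 1.76 mH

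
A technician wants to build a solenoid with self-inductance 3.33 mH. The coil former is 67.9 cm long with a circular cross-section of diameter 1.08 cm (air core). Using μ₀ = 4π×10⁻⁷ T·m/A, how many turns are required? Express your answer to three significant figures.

N ≈ 4430 turns

A = π(d/2)² = π(5.400×10^-3 m)² = 9.161×10^-5 m².
From L = μ₀N²A/ℓ, N = √(Lℓ / (μ₀A)).
N = √[(3.330×10^-3)(0.679) / ((4π×10⁻⁷)×9.161×10^-5)] = √(1.964×10^7) ≈ 4431.8.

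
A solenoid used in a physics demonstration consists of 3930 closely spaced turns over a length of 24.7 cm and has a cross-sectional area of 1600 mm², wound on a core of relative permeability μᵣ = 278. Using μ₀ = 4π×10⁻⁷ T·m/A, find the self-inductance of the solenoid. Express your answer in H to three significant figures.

A = 1600 mm² = 1.600×10^-3 m².
For a long solenoid, L = μ₀μᵣN²A/ℓ.
L = (4π×10⁻⁷)(278)(3930)²(1.600×10^-3)/(0.247 m) = 34.95 H.

L ≈ 35.0 H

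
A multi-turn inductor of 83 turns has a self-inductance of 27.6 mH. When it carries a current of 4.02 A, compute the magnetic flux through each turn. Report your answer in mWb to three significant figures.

Φ_B ≈ 1.34 mWb

From L = NΦ_B/I, the flux per turn is Φ_B = LI/N.
Φ_B = (2.760×10^-2 H)(4.02 A)/83 = 1.337×10^-3 Wb.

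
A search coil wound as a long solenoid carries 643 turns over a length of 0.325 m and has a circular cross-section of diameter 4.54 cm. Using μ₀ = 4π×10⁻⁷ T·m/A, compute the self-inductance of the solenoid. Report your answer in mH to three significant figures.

L ≈ 2.59 mH

A = π(d/2)² = π(2.270×10^-2 m)² = 1.619×10^-3 m².
For a long solenoid, L = μ₀N²A/ℓ.
L = (4π×10⁻⁷)(643)²(1.619×10^-3)/(0.325 m) = 2.588×10^-3 H.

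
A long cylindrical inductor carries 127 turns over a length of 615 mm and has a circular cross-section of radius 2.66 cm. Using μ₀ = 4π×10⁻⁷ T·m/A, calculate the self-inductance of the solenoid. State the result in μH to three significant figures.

L ≈ 73.3 μH

A = πr² = π(2.660×10^-2 m)² = 2.223×10^-3 m².
For a long solenoid, L = μ₀N²A/ℓ.
L = (4π×10⁻⁷)(127)²(2.223×10^-3)/(0.615 m) = 7.326×10^-5 H.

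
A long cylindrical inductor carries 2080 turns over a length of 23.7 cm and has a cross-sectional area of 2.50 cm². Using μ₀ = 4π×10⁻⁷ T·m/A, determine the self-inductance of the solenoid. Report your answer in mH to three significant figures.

L ≈ 5.73 mH

A = 2.50 cm² = 2.500×10^-4 m².
For a long solenoid, L = μ₀N²A/ℓ.
L = (4π×10⁻⁷)(2080)²(2.500×10^-4)/(0.237 m) = 5.7349×10^-3 H.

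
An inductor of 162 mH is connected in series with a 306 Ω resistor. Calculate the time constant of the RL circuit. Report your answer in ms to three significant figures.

τ = L/R = (0.162 H)/(306 Ω) = 5.294×10^-4 s.

τ ≈ 0.529 ms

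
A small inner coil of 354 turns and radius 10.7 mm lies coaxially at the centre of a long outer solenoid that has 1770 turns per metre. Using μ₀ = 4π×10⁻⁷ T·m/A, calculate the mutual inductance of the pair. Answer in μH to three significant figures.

The outer solenoid produces a uniform field B₁ = μ₀n₁I₁ across the inner coil,
so the flux linkage is N₂Φ = N₂B₁A₂ = μ₀n₁N₂A₂·I₁, giving M = μ₀n₁N₂A₂.
A₂ = πr² = π(1.070×10^-2 m)² = 3.597×10^-4 m².
M = (4π×10⁻⁷)(1770)(354)(3.597×10^-4) = 2.832×10^-4 H.

M ≈ 283 μH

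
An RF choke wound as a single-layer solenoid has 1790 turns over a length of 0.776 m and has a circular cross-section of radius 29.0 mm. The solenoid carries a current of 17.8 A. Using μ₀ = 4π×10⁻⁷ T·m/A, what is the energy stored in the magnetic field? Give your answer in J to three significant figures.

A = πr² = π(2.900×10^-2 m)² = 2.642×10^-3 m².
L = μ₀N²A/ℓ = (4π×10⁻⁷)(1790)²(2.642×10^-3)/(0.776) = 1.371×10^-2 H.
U = ½LI² = ½(1.371×10^-2)(17.8)² = 2.172 J.

U ≈ 2.17 J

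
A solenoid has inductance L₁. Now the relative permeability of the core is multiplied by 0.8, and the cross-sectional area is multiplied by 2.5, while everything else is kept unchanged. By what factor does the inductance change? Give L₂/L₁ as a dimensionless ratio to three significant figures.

For a solenoid, L ∝ μᵣN²A/ℓ.
L₂/L₁ = (0.8) × (2.5) = 2.00.

L₂/L₁ = 2.00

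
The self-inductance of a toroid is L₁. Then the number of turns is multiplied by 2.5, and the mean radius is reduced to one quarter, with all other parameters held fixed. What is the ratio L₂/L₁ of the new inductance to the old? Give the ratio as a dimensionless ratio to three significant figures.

For a toroid, L ∝ μᵣN²A/R.
L₂/L₁ = (2.5)^2 × (0.25)^-1 = 25.0.

L₂/L₁ = 25.0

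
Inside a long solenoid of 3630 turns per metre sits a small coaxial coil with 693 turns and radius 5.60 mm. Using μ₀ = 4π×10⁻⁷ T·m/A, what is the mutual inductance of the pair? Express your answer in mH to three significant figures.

The outer solenoid produces a uniform field B₁ = μ₀n₁I₁ across the inner coil,
so the flux linkage is N₂Φ = N₂B₁A₂ = μ₀n₁N₂A₂·I₁, giving M = μ₀n₁N₂A₂.
A₂ = πr² = π(5.600×10^-3 m)² = 9.852×10^-5 m².
M = (4π×10⁻⁷)(3630)(693)(9.852×10^-5) = 3.114×10^-4 H.

M ≈ 0.311 mH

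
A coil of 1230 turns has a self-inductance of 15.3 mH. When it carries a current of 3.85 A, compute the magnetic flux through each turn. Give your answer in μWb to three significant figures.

Φ_B ≈ 47.9 μWb

From L = NΦ_B/I, the flux per turn is Φ_B = LI/N.
Φ_B = (1.530×10^-2 H)(3.85 A)/1230 = 4.789×10^-5 Wb.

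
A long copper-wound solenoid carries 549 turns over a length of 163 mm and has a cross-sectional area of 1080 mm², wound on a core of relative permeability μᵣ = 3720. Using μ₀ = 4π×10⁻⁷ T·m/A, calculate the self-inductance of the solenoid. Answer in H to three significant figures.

L ≈ 9.34 H

A = 1080 mm² = 1.080×10^-3 m².
For a long solenoid, L = μ₀μᵣN²A/ℓ.
L = (4π×10⁻⁷)(3720)(549)²(1.080×10^-3)/(0.163 m) = 9.335 H.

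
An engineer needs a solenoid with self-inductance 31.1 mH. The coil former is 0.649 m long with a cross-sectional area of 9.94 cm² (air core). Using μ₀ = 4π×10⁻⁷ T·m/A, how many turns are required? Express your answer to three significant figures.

A = 9.94 cm² = 9.940×10^-4 m².
From L = μ₀N²A/ℓ, N = √(Lℓ / (μ₀A)).
N = √[(3.110×10^-2)(0.649) / ((4π×10⁻⁷)×9.940×10^-4)] = √(1.616×10^7) ≈ 4019.8.

N ≈ 4020 turns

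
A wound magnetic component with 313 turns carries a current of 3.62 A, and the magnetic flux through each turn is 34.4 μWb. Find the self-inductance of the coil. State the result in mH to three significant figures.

L ≈ 2.97 mH

Self-inductance is defined by L = NΦ_B/I (flux linkage over current).
L = (313)(3.440×10^-5 Wb)/(3.62 A) = 2.974×10^-3 H.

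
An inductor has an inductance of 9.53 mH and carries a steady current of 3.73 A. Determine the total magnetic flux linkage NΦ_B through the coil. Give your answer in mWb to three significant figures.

From L = NΦ_B/I, the flux linkage is NΦ_B = LI.
NΦ_B = (9.530×10^-3 H)(3.73 A) = 3.5547×10^-2 Wb.

NΦ_B ≈ 35.5 mWb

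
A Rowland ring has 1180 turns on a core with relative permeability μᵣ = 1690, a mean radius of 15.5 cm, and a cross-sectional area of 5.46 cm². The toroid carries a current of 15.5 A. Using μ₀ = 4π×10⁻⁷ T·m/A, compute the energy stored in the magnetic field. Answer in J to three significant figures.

L = μ₀μᵣN²A/(2πR) = (4π×10⁻⁷)(1690)(1180)²(5.460×10^-4)/(2π×0.155) = 1.658 H.
U = ½LI² = ½(1.658)(15.5)² = 199.1 J.

U ≈ 199 J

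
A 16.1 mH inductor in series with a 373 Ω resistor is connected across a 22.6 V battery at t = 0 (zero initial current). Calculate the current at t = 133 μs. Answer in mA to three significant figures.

I ≈ 57.8 mA

τ = L/R = 1.610×10^-2/373 = 4.316×10^-5 s; final current I_∞ = ε/R = 22.6/373 = 6.059×10^-2 A.
I(t) = I_∞(1 − e^(−t/τ)) with t/τ = 3.081.
I = (6.059×10^-2)(1 − e^(−3.081)) = 5.781×10^-2 A.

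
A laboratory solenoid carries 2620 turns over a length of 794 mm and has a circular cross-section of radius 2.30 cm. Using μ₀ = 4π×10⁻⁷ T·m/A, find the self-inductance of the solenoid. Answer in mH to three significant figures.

A = πr² = π(2.300×10^-2 m)² = 1.662×10^-3 m².
For a long solenoid, L = μ₀N²A/ℓ.
L = (4π×10⁻⁷)(2620)²(1.662×10^-3)/(0.794 m) = 1.805×10^-2 H.

L ≈ 18.1 mH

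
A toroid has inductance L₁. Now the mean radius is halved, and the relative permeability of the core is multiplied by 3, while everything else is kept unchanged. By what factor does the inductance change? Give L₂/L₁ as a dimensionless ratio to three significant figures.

L₂/L₁ = 6.00

For a toroid, L ∝ μᵣN²A/R.
L₂/L₁ = (0.5)^-1 × (3) = 6.00.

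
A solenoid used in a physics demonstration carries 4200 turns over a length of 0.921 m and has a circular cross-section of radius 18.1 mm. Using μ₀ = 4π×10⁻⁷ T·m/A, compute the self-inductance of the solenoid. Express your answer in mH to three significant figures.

L ≈ 24.8 mH

A = πr² = π(1.810×10^-2 m)² = 1.029×10^-3 m².
For a long solenoid, L = μ₀N²A/ℓ.
L = (4π×10⁻⁷)(4200)²(1.029×10^-3)/(0.921 m) = 2.477×10^-2 H.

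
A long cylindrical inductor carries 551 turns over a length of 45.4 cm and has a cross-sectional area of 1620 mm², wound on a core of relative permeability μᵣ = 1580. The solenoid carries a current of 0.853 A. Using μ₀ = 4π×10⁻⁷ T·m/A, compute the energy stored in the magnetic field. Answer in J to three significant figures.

A = 1620 mm² = 1.620×10^-3 m².
L = μ₀μᵣN²A/ℓ = (4π×10⁻⁷)(1580)(551)²(1.620×10^-3)/(0.454) = 2.151 H.
U = ½LI² = ½(2.151)(0.853)² = 0.7825 J.

U ≈ 0.783 J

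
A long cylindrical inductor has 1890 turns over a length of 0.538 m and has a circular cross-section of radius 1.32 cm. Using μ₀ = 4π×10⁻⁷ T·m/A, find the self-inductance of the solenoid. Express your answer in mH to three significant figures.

L ≈ 4.57 mH

A = πr² = π(1.320×10^-2 m)² = 5.474×10^-4 m².
For a long solenoid, L = μ₀N²A/ℓ.
L = (4π×10⁻⁷)(1890)²(5.474×10^-4)/(0.538 m) = 4.567×10^-3 H.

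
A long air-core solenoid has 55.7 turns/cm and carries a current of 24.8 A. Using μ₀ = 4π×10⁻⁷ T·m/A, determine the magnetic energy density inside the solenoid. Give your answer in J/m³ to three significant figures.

B = μ₀nI = (4π×10⁻⁷)(5.570×10^3)(24.8) = 0.1736 T.
u = B²/(2μ₀) = (0.1736)²/(2×4π×10⁻⁷) = 1.199×10^4 J/m³.

u ≈ 12000 J/m³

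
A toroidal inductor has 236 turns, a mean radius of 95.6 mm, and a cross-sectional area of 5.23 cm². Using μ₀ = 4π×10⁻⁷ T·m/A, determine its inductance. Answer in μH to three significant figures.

L ≈ 60.9 μH

For a thin toroid, L = μ₀N²A/(2πR).
L = (4π×10⁻⁷)(236)²(5.230×10^-4) / (2π×9.560×10^-2 m) = 6.094×10^-5 H.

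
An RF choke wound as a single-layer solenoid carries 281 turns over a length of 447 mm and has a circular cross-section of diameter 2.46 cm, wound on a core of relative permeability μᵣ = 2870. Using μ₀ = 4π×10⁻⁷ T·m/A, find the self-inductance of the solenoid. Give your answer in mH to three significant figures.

L ≈ 303 mH

A = π(d/2)² = π(1.230×10^-2 m)² = 4.753×10^-4 m².
For a long solenoid, L = μ₀μᵣN²A/ℓ.
L = (4π×10⁻⁷)(2870)(281)²(4.753×10^-4)/(0.447 m) = 0.3028 H.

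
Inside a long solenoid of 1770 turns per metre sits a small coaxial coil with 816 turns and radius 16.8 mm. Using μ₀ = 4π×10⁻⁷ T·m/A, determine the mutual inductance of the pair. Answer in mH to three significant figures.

M ≈ 1.61 mH

The outer solenoid produces a uniform field B₁ = μ₀n₁I₁ across the inner coil,
so the flux linkage is N₂Φ = N₂B₁A₂ = μ₀n₁N₂A₂·I₁, giving M = μ₀n₁N₂A₂.
A₂ = πr² = π(1.680×10^-2 m)² = 8.867×10^-4 m².
M = (4π×10⁻⁷)(1770)(816)(8.867×10^-4) = 1.609×10^-3 H.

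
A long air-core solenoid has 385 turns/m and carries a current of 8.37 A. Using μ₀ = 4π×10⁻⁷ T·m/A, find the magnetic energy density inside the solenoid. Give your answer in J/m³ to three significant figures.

u ≈ 6.52 J/m³

B = μ₀nI = (4π×10⁻⁷)(385)(8.37) = 4.049×10^-3 T.
u = B²/(2μ₀) = (4.049×10^-3)²/(2×4π×10⁻⁷) = 6.5246 J/m³.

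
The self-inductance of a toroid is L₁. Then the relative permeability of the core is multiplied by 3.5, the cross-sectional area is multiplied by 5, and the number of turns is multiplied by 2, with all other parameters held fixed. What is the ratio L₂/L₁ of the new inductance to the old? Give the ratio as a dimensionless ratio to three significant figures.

For a toroid, L ∝ μᵣN²A/R.
L₂/L₁ = (3.5) × (5) × (2)^2 = 70.0.

L₂/L₁ = 70.0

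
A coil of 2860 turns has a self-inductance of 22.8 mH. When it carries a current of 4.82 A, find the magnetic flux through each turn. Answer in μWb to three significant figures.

Φ_B ≈ 38.4 μWb

From L = NΦ_B/I, the flux per turn is Φ_B = LI/N.
Φ_B = (2.280×10^-2 H)(4.82 A)/2860 = 3.843×10^-5 Wb.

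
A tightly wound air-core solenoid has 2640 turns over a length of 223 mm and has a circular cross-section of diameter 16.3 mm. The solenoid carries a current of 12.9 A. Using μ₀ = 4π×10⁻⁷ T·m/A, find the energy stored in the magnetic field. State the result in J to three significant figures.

U ≈ 0.682 J

A = π(d/2)² = π(8.150×10^-3 m)² = 2.087×10^-4 m².
L = μ₀N²A/ℓ = (4π×10⁻⁷)(2640)²(2.087×10^-4)/(0.223) = 8.196×10^-3 H.
U = ½LI² = ½(8.196×10^-3)(12.9)² = 0.6819 J.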